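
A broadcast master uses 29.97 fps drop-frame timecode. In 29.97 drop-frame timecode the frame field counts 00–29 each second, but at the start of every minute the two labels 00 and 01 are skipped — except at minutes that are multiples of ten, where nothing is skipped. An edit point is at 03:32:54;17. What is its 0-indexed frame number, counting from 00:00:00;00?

382855

Complete 10-minute blocks: 21, each 17982 frames → 377622.
Remaining 2 whole minutes in the current block: 1800 + 1 × 1798 = 3598 frames.
Within the current minute: 54 × 30 + 17 − 2 = 1635 (labels ;00/;01 skipped at this minute). Total = 377622 + 3598 + 1635 = 382855.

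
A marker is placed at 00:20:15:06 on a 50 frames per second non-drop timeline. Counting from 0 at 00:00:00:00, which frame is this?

frame 60756

Total seconds to the label: (0 × 3600 + 20 × 60 + 15) = 1215.
Frame index = 1215 × 50 + 6 = 60756.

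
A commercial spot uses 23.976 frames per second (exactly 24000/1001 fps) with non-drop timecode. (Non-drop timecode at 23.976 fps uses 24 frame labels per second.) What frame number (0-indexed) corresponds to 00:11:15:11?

frame 16211

Total seconds to the label: (0 × 3600 + 11 × 60 + 15) = 675.
Frame index = 675 × 24 + 11 = 16211.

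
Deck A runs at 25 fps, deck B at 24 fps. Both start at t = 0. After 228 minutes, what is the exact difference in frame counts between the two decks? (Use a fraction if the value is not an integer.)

13680 frames

228 min = 13680 s.
A emits 25 × 13680 = 342000 frames; B emits 24 × 13680 = 328320.
Difference = 13680 frames; B is behind A.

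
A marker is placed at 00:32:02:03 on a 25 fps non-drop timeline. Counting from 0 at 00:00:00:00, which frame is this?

frame 48053

Total seconds to the label: (0 × 3600 + 32 × 60 + 2) = 1922.
Frame index = 1922 × 25 + 3 = 48053.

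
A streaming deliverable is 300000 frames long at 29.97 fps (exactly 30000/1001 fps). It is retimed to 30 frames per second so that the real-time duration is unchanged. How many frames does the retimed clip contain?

300300 frames

Target frames = source frames × (target rate / source rate) = 300000 × (30)/(30000/1001) = 300000 × 1001/1000 = 300300.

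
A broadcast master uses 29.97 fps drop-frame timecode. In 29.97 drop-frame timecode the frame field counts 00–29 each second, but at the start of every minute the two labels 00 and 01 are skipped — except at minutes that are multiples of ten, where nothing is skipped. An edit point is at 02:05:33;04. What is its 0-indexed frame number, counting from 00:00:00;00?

225768

As if non-drop at 30 labels/s: (2 × 3600 + 5 × 60 + 33) × 30 + 4 = 225994.
Minute boundaries passed: 125; those not divisible by 10: 125 − 12 = 113; dropped labels = 2 × 113 = 226.
Actual frame index = 225994 − 226 = 225768.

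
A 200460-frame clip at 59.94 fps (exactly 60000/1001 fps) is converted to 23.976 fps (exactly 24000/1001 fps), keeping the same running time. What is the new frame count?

Target frames = source frames × (target rate / source rate) = 200460 × (24000/1001)/(60000/1001) = 200460 × 2/5 = 80184.

80184 frames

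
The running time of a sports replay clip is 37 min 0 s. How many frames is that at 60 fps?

37 min 0 s = 2220 s.
Frames = 2220 × 60 = 133200.

133200 frames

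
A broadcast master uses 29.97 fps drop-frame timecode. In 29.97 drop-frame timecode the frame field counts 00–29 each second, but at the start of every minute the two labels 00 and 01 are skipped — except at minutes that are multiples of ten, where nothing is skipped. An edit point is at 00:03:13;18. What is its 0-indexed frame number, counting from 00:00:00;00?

5802

Complete 10-minute blocks: 0, each 17982 frames → 0.
Remaining 3 whole minutes in the current block: 1800 + 2 × 1798 = 5396 frames.
Within the current minute: 13 × 30 + 18 − 2 = 406 (labels ;00/;01 skipped at this minute). Total = 0 + 5396 + 406 = 5802.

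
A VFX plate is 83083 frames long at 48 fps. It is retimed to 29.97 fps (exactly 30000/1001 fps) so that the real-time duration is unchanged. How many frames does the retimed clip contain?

51875 frames

Target frames = source frames × (target rate / source rate) = 83083 × (30000/1001)/(48) = 83083 × 625/1001 = 51875.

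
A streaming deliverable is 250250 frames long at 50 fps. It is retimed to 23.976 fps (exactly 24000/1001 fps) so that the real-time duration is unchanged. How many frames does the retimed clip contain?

120000 frames

Target frames = source frames × (target rate / source rate) = 250250 × (24000/1001)/(50) = 250250 × 480/1001 = 120000.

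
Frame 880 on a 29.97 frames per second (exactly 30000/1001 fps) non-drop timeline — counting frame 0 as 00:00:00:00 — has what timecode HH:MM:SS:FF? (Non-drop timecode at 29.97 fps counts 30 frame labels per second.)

880 ÷ 30 = 29 full seconds, remainder 10 frames.
29 s = 0 h 0 min 29 s.
Timecode: 00:00:29:10.

00:00:29:10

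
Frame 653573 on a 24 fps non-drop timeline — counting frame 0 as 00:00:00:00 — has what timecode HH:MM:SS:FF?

653573 ÷ 24 = 27232 full seconds, remainder 5 frames.
27232 s = 7 h 33 min 52 s.
Timecode: 07:33:52:05.

07:33:52:05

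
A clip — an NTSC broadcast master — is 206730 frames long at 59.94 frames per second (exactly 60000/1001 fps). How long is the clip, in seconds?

Running time = 206730 / (60000/1001) = 3448.9455 s.

3448.9455 seconds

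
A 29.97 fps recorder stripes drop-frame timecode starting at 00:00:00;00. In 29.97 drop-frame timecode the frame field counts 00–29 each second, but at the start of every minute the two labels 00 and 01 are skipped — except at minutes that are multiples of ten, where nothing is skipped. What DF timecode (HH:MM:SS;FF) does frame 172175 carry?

01:35:44;27

Ten DF minutes hold 17982 frames, so frame 172175 lies in block 9 (frames 161838–179819) with 10337 frames into that block.
The block's first minute is 1800 frames and the rest 1798 each; 10337 frames reaches minute 5, so 9 × 18 + 5 × 2 = 172 labels have been skipped so far.
Adding those back, label number 172175 + 172 = 172347 at 30 labels/s is 5744 s + 27 f = 1 h 35 min 44 s frame 27, i.e. 01:35:44;27.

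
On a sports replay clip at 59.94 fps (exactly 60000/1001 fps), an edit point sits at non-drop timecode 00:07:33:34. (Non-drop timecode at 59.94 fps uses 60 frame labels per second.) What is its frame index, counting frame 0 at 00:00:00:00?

frame 27214

Total seconds to the label: (0 × 3600 + 7 × 60 + 33) = 453.
Frame index = 453 × 60 + 34 = 27214.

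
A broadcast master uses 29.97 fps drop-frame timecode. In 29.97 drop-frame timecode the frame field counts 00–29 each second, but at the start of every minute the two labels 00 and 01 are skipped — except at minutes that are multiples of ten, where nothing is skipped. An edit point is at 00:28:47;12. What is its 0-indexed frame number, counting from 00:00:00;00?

51770

As if non-drop at 30 labels/s: (0 × 3600 + 28 × 60 + 47) × 30 + 12 = 51822.
Minute boundaries passed: 28; those not divisible by 10: 28 − 2 = 26; dropped labels = 2 × 26 = 52.
Actual frame index = 51822 − 52 = 51770.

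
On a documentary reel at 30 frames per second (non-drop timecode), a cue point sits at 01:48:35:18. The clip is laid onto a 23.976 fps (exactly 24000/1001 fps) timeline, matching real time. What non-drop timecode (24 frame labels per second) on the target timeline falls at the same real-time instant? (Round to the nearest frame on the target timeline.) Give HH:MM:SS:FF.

01:48:29:02

Source frame index: (1×3600 + 48×60 + 35) × 30 + 18 = 195468.
Real time: 195468 / (30) = 32578/5 s.
Target frame: (32578/5) × (24000/1001) = 1718400/11 ≈ 156218.182 → 156218.
At 24 labels/s: frame 156218 → 01:48:29:02.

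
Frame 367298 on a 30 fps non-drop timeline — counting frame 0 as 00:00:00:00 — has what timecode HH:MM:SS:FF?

367298 ÷ 30 = 12243 full seconds, remainder 8 frames.
12243 s = 3 h 24 min 3 s.
Timecode: 03:24:03:08.

03:24:03:08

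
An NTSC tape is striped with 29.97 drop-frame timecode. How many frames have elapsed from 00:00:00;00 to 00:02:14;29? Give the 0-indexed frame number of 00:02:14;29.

As if non-drop at 30 labels/s: (0 × 3600 + 2 × 60 + 14) × 30 + 29 = 4049.
Minute boundaries passed: 2; those not divisible by 10: 2 − 0 = 2; dropped labels = 2 × 2 = 4.
Actual frame index = 4049 − 4 = 4045.

4045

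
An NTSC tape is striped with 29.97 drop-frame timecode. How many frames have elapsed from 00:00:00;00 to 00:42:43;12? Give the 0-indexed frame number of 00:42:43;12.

76826

Complete 10-minute blocks: 4, each 17982 frames → 71928.
Remaining 2 whole minutes in the current block: 1800 + 1 × 1798 = 3598 frames.
Within the current minute: 43 × 30 + 12 − 2 = 1300 (labels ;00/;01 skipped at this minute). Total = 71928 + 3598 + 1300 = 76826.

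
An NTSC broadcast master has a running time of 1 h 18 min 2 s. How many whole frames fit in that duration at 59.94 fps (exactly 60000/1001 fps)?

1 h 18 min 2 s = 4682 s.
Frames = 4682 × 60000/1001 = 280920000/1001 ≈ 280639.3606.
Complete frames: 280639.

280639 frames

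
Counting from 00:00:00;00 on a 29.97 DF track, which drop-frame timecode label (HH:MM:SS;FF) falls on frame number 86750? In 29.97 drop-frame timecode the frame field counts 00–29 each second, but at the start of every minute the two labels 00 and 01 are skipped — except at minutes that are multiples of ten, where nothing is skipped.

00:48:14;18

Ten DF minutes hold 17982 frames, so frame 86750 lies in block 4 (frames 71928–89909) with 14822 frames into that block.
The block's first minute is 1800 frames and the rest 1798 each; 14822 frames reaches minute 8, so 4 × 18 + 8 × 2 = 88 labels have been skipped so far.
Adding those back, label number 86750 + 88 = 86838 at 30 labels/s is 2894 s + 18 f = 0 h 48 min 14 s frame 18, i.e. 00:48:14;18.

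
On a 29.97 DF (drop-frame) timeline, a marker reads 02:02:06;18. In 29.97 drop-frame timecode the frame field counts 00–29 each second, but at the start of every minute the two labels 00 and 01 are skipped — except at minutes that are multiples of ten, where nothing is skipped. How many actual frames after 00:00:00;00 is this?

219578

Complete 10-minute blocks: 12, each 17982 frames → 215784.
Remaining 2 whole minutes in the current block: 1800 + 1 × 1798 = 3598 frames.
Within the current minute: 6 × 30 + 18 − 2 = 196 (labels ;00/;01 skipped at this minute). Total = 215784 + 3598 + 196 = 219578.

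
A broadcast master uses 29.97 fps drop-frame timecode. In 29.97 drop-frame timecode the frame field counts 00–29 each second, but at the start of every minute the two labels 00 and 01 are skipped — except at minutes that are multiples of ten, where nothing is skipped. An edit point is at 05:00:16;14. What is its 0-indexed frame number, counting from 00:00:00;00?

539954

As if non-drop at 30 labels/s: (5 × 3600 + 0 × 60 + 16) × 30 + 14 = 540494.
Minute boundaries passed: 300; those not divisible by 10: 300 − 30 = 270; dropped labels = 2 × 270 = 540.
Actual frame index = 540494 − 540 = 539954.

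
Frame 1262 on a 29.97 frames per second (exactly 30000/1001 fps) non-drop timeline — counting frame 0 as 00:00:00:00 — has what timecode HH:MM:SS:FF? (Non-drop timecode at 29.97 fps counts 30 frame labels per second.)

1262 ÷ 30 = 42 full seconds, remainder 2 frames.
42 s = 0 h 0 min 42 s.
Timecode: 00:00:42:02.

00:00:42:02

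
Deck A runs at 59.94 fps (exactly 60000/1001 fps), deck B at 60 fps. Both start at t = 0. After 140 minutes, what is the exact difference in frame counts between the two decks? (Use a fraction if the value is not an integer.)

140 min = 8400 s.
A emits 60000/1001 × 8400 = 72000000/143 frames; B emits 60 × 8400 = 504000.
Difference = 72000/143 frames (≈ 503.4965); B is ahead of A.

72000/143 frames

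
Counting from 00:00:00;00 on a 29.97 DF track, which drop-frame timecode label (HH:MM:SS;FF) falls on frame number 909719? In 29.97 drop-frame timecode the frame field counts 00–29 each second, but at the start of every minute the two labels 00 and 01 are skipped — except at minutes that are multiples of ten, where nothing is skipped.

Ten DF minutes hold 17982 frames, so frame 909719 lies in block 50 (frames 899100–917081) with 10619 frames into that block.
The block's first minute is 1800 frames and the rest 1798 each; 10619 frames reaches minute 5, so 50 × 18 + 5 × 2 = 910 labels have been skipped so far.
Adding those back, label number 909719 + 910 = 910629 at 30 labels/s is 30354 s + 9 f = 8 h 25 min 54 s frame 9, i.e. 08:25:54;09.

08:25:54;09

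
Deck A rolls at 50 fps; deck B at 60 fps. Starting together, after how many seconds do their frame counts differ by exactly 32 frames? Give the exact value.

3.2 seconds

The gap grows by |60 − 50| = 10 frames per second.
Time for a 32-frame gap: 32 ÷ (10) = 3.2 s.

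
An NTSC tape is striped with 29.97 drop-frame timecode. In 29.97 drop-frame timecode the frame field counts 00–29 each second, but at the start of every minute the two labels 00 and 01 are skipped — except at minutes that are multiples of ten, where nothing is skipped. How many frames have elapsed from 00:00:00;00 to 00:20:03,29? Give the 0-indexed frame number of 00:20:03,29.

As if non-drop at 30 labels/s: (0 × 3600 + 20 × 60 + 3) × 30 + 29 = 36119.
Minute boundaries passed: 20; those not divisible by 10: 20 − 2 = 18; dropped labels = 2 × 18 = 36.
Actual frame index = 36119 − 36 = 36083.

36083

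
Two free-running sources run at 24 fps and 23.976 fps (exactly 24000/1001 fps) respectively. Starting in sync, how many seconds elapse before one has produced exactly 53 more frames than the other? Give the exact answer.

The gap grows by |24000/1001 − 24| = 24/1001 frames per second.
Time for a 53-frame gap: 53 ÷ (24/1001) = 53053/24 s.

53053/24 seconds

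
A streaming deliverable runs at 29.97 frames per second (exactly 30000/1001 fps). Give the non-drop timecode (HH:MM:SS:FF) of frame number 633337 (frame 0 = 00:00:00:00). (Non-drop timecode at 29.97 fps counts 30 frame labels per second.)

05:51:51:07

633337 ÷ 30 = 21111 full seconds, remainder 7 frames.
21111 s = 5 h 51 min 51 s.
Timecode: 05:51:51:07.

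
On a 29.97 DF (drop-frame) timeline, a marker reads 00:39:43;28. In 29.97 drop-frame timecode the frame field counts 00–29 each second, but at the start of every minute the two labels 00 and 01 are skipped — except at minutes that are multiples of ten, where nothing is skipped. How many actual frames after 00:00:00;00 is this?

71446

Complete 10-minute blocks: 3, each 17982 frames → 53946.
Remaining 9 whole minutes in the current block: 1800 + 8 × 1798 = 16184 frames.
Within the current minute: 43 × 30 + 28 − 2 = 1316 (labels ;00/;01 skipped at this minute). Total = 53946 + 16184 + 1316 = 71446.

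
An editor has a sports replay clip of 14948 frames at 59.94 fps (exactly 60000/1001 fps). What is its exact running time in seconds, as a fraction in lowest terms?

3740737/15000 seconds

Running time = 14948 ÷ (60000/1001) = 14948 × 1001/60000 = 3740737/15000 s.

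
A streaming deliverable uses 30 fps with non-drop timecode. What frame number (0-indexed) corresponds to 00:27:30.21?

frame 49521

Total seconds to the label: (0 × 3600 + 27 × 60 + 30) = 1650.
Frame index = 1650 × 30 + 21 = 49521.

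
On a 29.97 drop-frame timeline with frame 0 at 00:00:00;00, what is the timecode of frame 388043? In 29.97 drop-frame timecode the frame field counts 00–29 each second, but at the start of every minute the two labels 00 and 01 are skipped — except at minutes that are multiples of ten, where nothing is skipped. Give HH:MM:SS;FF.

03:35:47;21

Each 10-minute DF block holds 10 × 60 × 30 − 9 × 2 = 17982 frames. 388043 ÷ 17982 → 21 full blocks, remainder 10421.
Within the partial block the first minute is 1800 frames and each further minute 1798, so 5 further minute boundaries passed. Total skipped labels = 18 × 21 + 2 × 5 = 388.
Non-drop label index = 388043 + 388 = 388431; at 30 labels/s that is 03:35:47:21, i.e. DF 03:35:47;21.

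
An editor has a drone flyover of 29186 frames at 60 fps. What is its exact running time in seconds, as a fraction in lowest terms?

Running time = 29186 ÷ (60) = 29186 × 1/60 = 14593/30 s.

14593/30 seconds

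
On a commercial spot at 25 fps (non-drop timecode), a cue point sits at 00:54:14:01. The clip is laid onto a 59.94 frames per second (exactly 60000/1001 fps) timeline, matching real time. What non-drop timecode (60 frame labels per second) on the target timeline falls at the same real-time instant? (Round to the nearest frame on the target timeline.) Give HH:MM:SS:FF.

Source frame index: (0×3600 + 54×60 + 14) × 25 + 1 = 81351.
Real time: 81351 / (25) = 81351/25 s.
Target frame: (81351/25) × (60000/1001) = 195242400/1001 ≈ 195047.353 → 195047.
At 60 labels/s: frame 195047 → 00:54:10:47.

00:54:10:47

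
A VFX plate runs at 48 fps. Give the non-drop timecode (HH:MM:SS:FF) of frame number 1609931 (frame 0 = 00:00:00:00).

1609931 ÷ 48 = 33540 full seconds, remainder 11 frames.
33540 s = 9 h 19 min 0 s.
Timecode: 09:19:00:11.

09:19:00:11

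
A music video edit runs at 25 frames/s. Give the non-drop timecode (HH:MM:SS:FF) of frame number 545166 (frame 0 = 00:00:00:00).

06:03:26:16

545166 ÷ 25 = 21806 full seconds, remainder 16 frames.
21806 s = 6 h 3 min 26 s.
Timecode: 06:03:26:16.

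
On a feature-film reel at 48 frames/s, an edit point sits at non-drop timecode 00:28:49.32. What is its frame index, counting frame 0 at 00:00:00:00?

Total seconds to the label: (0 × 3600 + 28 × 60 + 49) = 1729.
Frame index = 1729 × 48 + 32 = 83024.

frame 83024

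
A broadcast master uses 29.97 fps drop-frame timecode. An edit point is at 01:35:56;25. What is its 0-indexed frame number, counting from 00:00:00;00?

172533

Complete 10-minute blocks: 9, each 17982 frames → 161838.
Remaining 5 whole minutes in the current block: 1800 + 4 × 1798 = 8992 frames.
Within the current minute: 56 × 30 + 25 − 2 = 1703 (labels ;00/;01 skipped at this minute). Total = 161838 + 8992 + 1703 = 172533.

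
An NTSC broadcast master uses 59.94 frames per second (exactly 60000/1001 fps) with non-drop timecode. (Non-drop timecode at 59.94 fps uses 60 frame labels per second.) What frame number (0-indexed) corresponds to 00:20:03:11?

72191

Total seconds to the label: (0 × 3600 + 20 × 60 + 3) = 1203.
Frame index = 1203 × 60 + 11 = 72191.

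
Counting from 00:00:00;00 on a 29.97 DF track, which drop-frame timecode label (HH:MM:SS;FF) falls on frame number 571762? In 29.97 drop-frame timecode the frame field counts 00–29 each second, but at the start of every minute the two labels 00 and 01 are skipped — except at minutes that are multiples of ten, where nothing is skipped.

Ten DF minutes hold 17982 frames, so frame 571762 lies in block 31 (frames 557442–575423) with 14320 frames into that block.
The block's first minute is 1800 frames and the rest 1798 each; 14320 frames reaches minute 7, so 31 × 18 + 7 × 2 = 572 labels have been skipped so far.
Adding those back, label number 571762 + 572 = 572334 at 30 labels/s is 19077 s + 24 f = 5 h 17 min 57 s frame 24, i.e. 05:17:57;24.

05:17:57;24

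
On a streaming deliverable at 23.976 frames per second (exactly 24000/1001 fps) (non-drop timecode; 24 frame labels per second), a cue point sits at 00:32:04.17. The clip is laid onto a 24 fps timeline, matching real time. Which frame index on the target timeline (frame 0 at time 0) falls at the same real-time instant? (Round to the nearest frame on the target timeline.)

frame 46239

Source frame index: (0×3600 + 32×60 + 4) × 24 + 17 = 46193.
Real time: 46193 / (24000/1001) = 46239193/24000 s.
Target frame: (46239193/24000) × (24) = 46239193/1000 ≈ 46239.193 → 46239.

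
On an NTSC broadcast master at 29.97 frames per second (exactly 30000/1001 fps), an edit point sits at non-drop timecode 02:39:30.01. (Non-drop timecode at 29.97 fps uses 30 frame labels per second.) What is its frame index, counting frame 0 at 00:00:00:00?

Total seconds to the label: (2 × 3600 + 39 × 60 + 30) = 9570.
Frame index = 9570 × 30 + 1 = 287101.

frame 287101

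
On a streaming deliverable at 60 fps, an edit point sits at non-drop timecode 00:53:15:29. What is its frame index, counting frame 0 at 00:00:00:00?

Total seconds to the label: (0 × 3600 + 53 × 60 + 15) = 3195.
Frame index = 3195 × 60 + 29 = 191729.

frame 191729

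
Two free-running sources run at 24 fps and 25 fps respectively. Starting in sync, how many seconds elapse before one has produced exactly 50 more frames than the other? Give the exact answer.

The gap grows by |25 − 24| = 1 frame per second.
Time for a 50-frame gap: 50 ÷ (1) = 50 s.

50 seconds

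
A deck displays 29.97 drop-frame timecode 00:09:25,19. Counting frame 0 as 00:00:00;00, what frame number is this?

16951

Complete 10-minute blocks: 0, each 17982 frames → 0.
Remaining 9 whole minutes in the current block: 1800 + 8 × 1798 = 16184 frames.
Within the current minute: 25 × 30 + 19 − 2 = 767 (labels ;00/;01 skipped at this minute). Total = 0 + 16184 + 767 = 16951.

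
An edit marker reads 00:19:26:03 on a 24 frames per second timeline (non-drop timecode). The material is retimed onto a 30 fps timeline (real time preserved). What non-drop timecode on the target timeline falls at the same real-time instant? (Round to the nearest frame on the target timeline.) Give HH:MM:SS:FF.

Source frame index: (0×3600 + 19×60 + 26) × 24 + 3 = 27987.
Real time: 27987 / (24) = 9329/8 s.
Target frame: (9329/8) × (30) = 139935/4 ≈ 34983.750 → 34984.
At 30 labels/s: frame 34984 → 00:19:26:04.

00:19:26:04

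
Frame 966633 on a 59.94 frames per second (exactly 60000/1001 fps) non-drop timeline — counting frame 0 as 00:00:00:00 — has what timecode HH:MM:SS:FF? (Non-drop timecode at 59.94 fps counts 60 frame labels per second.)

966633 ÷ 60 = 16110 full seconds, remainder 33 frames.
16110 s = 4 h 28 min 30 s.
Timecode: 04:28:30:33.

04:28:30:33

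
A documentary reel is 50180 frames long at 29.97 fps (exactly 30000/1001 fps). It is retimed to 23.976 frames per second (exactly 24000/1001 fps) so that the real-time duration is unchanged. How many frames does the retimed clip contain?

Target frames = source frames × (target rate / source rate) = 50180 × (24000/1001)/(30000/1001) = 50180 × 4/5 = 40144.

40144 frames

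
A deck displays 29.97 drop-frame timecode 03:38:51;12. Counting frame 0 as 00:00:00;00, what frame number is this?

393548

As if non-drop at 30 labels/s: (3 × 3600 + 38 × 60 + 51) × 30 + 12 = 393942.
Minute boundaries passed: 218; those not divisible by 10: 218 − 21 = 197; dropped labels = 2 × 197 = 394.
Actual frame index = 393942 − 394 = 393548.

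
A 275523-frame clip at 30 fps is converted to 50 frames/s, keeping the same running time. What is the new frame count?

459205 frames

Target frames = source frames × (target rate / source rate) = 275523 × (50)/(30) = 275523 × 5/3 = 459205.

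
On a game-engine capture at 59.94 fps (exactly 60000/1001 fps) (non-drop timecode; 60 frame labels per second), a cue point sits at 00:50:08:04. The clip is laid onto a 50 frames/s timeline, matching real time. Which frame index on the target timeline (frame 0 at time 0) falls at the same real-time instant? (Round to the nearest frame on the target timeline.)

frame 150554

Source frame index: (0×3600 + 50×60 + 8) × 60 + 4 = 180484.
Real time: 180484 / (60000/1001) = 45166121/15000 s.
Target frame: (45166121/15000) × (50) = 45166121/300 ≈ 150553.737 → 150554.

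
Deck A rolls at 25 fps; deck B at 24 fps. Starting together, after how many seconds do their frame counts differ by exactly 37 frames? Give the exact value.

37 seconds

The gap grows by |24 − 25| = 1 frame per second.
Time for a 37-frame gap: 37 ÷ (1) = 37 s.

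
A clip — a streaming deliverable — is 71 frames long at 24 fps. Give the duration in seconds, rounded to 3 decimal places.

2.958 seconds

Running time = 71 × 1/24 = 71/24 s ≈ 2.958 s.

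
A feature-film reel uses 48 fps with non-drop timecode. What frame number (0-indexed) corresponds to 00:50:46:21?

146229

Total seconds to the label: (0 × 3600 + 50 × 60 + 46) = 3046.
Frame index = 3046 × 48 + 21 = 146229.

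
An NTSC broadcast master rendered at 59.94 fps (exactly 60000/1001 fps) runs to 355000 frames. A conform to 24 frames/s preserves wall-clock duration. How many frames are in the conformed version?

Target frames = source frames × (target rate / source rate) = 355000 × (24)/(60000/1001) = 355000 × 1001/2500 = 142142.

142142 frames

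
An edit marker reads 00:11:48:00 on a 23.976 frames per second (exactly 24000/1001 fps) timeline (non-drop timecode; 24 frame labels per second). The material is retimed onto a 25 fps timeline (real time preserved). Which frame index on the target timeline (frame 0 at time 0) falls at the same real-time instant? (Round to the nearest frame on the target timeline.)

frame 17718

Source frame index: (0×3600 + 11×60 + 48) × 24 + 0 = 16992.
Real time: 16992 / (24000/1001) = 177177/250 s.
Target frame: (177177/250) × (25) = 177177/10 ≈ 17717.700 → 17718.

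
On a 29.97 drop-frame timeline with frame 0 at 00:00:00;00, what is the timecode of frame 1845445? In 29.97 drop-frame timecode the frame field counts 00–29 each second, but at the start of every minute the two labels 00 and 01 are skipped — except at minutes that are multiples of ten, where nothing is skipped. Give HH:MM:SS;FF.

17:06:16;13

Each 10-minute DF block holds 10 × 60 × 30 − 9 × 2 = 17982 frames. 1845445 ÷ 17982 → 102 full blocks, remainder 11281.
Within the partial block the first minute is 1800 frames and each further minute 1798, so 6 further minute boundaries passed. Total skipped labels = 18 × 102 + 2 × 6 = 1848.
Non-drop label index = 1845445 + 1848 = 1847293; at 30 labels/s that is 17:06:16:13, i.e. DF 17:06:16;13.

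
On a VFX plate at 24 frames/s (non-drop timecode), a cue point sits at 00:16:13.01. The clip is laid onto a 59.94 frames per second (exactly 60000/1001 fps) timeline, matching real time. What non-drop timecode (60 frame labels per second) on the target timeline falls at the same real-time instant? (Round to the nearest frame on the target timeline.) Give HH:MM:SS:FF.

Source frame index: (0×3600 + 16×60 + 13) × 24 + 1 = 23353.
Real time: 23353 / (24) = 23353/24 s.
Target frame: (23353/24) × (60000/1001) = 5307500/91 ≈ 58324.176 → 58324.
At 60 labels/s: frame 58324 → 00:16:12:04.

00:16:12:04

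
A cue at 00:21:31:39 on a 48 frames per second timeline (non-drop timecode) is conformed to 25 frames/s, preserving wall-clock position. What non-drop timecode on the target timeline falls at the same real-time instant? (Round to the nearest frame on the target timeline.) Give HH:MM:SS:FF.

Source frame index: (0×3600 + 21×60 + 31) × 48 + 39 = 62007.
Real time: 62007 / (48) = 20669/16 s.
Target frame: (20669/16) × (25) = 516725/16 ≈ 32295.312 → 32295.
At 25 labels/s: frame 32295 → 00:21:31:20.

00:21:31:20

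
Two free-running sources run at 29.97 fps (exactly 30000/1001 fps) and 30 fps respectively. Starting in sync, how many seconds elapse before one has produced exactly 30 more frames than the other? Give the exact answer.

1001 seconds

The gap grows by |30 − 30000/1001| = 30/1001 frames per second.
Time for a 30-frame gap: 30 ÷ (30/1001) = 1001 s.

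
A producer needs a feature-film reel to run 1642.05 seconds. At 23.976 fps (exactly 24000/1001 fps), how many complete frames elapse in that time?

Frames = 1642.05 × 24000/1001 = 39409200/1001 ≈ 39369.8302.
Complete frames: 39369.

39369 frames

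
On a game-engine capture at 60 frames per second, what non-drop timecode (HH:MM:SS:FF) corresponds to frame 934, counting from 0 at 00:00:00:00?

00:00:15:34

934 ÷ 60 = 15 full seconds, remainder 34 frames.
15 s = 0 h 0 min 15 s.
Timecode: 00:00:15:34.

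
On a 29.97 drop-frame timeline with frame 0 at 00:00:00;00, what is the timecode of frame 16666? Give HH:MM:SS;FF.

00:09:16;04

Ten DF minutes hold 17982 frames, so frame 16666 lies in block 0 (frames 0–17981) with 16666 frames into that block.
The block's first minute is 1800 frames and the rest 1798 each; 16666 frames reaches minute 9, so 0 × 18 + 9 × 2 = 18 labels have been skipped so far.
Adding those back, label number 16666 + 18 = 16684 at 30 labels/s is 556 s + 4 f = 0 h 9 min 16 s frame 4, i.e. 00:09:16;04.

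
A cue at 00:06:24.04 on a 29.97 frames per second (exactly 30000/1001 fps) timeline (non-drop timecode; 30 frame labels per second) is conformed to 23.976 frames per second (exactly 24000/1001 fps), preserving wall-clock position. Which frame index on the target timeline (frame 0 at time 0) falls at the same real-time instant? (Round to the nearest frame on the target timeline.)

Source frame index: (0×3600 + 6×60 + 24) × 30 + 4 = 11524.
Real time: 11524 / (30000/1001) = 2883881/7500 s.
Target frame: (2883881/7500) × (24000/1001) = 46096/5 ≈ 9219.200 → 9219.

frame 9219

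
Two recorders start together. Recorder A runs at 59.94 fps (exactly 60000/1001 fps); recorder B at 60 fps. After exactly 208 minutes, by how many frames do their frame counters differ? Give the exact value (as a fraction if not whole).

57600/77 frames

208 min = 12480 s.
A emits 60000/1001 × 12480 = 57600000/77 frames; B emits 60 × 12480 = 748800.
Difference = 57600/77 frames (≈ 748.0519); B is ahead of A.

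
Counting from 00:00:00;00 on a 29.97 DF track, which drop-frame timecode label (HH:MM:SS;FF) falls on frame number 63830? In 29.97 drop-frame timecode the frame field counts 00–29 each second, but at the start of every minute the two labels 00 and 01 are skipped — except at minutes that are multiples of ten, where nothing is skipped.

00:35:29;24

Ten DF minutes hold 17982 frames, so frame 63830 lies in block 3 (frames 53946–71927) with 9884 frames into that block.
The block's first minute is 1800 frames and the rest 1798 each; 9884 frames reaches minute 5, so 3 × 18 + 5 × 2 = 64 labels have been skipped so far.
Adding those back, label number 63830 + 64 = 63894 at 30 labels/s is 2129 s + 24 f = 0 h 35 min 29 s frame 24, i.e. 00:35:29;24.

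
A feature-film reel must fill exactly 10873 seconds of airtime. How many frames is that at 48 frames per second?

Frames = 10873 × 48 = 521904.

521904 frames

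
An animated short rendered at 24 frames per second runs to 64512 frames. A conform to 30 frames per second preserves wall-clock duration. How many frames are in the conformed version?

80640 frames

Target frames = source frames × (target rate / source rate) = 64512 × (30)/(24) = 64512 × 5/4 = 80640.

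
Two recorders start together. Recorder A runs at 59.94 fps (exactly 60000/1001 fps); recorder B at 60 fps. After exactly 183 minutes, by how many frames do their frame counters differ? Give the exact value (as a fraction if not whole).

658800/1001 frames

183 min = 10980 s.
A emits 60000/1001 × 10980 = 658800000/1001 frames; B emits 60 × 10980 = 658800.
Difference = 658800/1001 frames (≈ 658.1419); B is ahead of A.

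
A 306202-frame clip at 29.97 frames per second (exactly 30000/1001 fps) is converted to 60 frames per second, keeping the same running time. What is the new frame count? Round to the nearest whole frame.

613016 frames

Frames at target rate = 306202 × (60) / (30000/1001) = 153254101/250 ≈ 613016.404.
Nearest whole frame: 613016.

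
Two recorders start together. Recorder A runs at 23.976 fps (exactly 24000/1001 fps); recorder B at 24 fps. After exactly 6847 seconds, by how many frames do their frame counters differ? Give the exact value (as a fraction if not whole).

164328/1001 frames

A emits 24000/1001 × 6847 = 164328000/1001 frames; B emits 24 × 6847 = 164328.
Difference = 164328/1001 frames (≈ 164.1638); B is ahead of A.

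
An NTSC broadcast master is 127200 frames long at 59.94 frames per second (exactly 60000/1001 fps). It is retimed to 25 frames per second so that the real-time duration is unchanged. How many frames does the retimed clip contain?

Target frames = source frames × (target rate / source rate) = 127200 × (25)/(60000/1001) = 127200 × 1001/2400 = 53053.

53053 frames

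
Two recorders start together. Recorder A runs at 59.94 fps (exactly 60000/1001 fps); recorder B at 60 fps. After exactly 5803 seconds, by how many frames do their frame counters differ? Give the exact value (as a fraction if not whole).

A emits 60000/1001 × 5803 = 49740000/143 frames; B emits 60 × 5803 = 348180.
Difference = 49740/143 frames (≈ 347.8322); B is ahead of A.

49740/143 frames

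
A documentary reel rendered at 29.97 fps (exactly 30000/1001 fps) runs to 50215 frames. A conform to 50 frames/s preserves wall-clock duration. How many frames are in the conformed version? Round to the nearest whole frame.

Frames at target rate = 50215 × (50) / (30000/1001) = 10053043/120 ≈ 83775.358.
Nearest whole frame: 83775.

83775 frames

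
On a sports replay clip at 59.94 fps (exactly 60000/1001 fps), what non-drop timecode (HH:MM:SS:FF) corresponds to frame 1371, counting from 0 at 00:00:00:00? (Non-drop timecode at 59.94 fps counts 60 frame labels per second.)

00:00:22:51

1371 ÷ 60 = 22 full seconds, remainder 51 frames.
22 s = 0 h 0 min 22 s.
Timecode: 00:00:22:51.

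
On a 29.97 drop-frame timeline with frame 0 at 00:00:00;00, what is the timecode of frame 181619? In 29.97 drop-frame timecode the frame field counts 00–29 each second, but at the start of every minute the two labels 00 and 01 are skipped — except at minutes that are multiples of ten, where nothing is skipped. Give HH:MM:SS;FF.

Each 10-minute DF block holds 10 × 60 × 30 − 9 × 2 = 17982 frames. 181619 ÷ 17982 → 10 full blocks, remainder 1799.
Within the partial block the first minute is 1800 frames and each further minute 1798, so 0 further minute boundaries passed. Total skipped labels = 18 × 10 + 2 × 0 = 180.
Non-drop label index = 181619 + 180 = 181799; at 30 labels/s that is 01:40:59:29, i.e. DF 01:40:59;29.

01:40:59;29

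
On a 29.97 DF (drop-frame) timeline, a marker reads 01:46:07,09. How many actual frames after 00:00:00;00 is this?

190827

As if non-drop at 30 labels/s: (1 × 3600 + 46 × 60 + 7) × 30 + 9 = 191019.
Minute boundaries passed: 106; those not divisible by 10: 106 − 10 = 96; dropped labels = 2 × 96 = 192.
Actual frame index = 191019 − 192 = 190827.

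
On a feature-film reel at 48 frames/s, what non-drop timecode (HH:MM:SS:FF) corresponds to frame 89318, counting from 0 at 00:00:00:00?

00:31:00:38

89318 ÷ 48 = 1860 full seconds, remainder 38 frames.
1860 s = 0 h 31 min 0 s.
Timecode: 00:31:00:38.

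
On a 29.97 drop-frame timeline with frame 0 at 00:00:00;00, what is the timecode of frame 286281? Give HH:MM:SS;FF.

Ten DF minutes hold 17982 frames, so frame 286281 lies in block 15 (frames 269730–287711) with 16551 frames into that block.
The block's first minute is 1800 frames and the rest 1798 each; 16551 frames reaches minute 9, so 15 × 18 + 9 × 2 = 288 labels have been skipped so far.
Adding those back, label number 286281 + 288 = 286569 at 30 labels/s is 9552 s + 9 f = 2 h 39 min 12 s frame 9, i.e. 02:39:12;09.

02:39:12;09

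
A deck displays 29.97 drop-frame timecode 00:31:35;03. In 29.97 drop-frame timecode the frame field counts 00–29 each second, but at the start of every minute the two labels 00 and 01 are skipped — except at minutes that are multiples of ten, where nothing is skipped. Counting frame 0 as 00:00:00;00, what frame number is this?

56797

As if non-drop at 30 labels/s: (0 × 3600 + 31 × 60 + 35) × 30 + 3 = 56853.
Minute boundaries passed: 31; those not divisible by 10: 31 − 3 = 28; dropped labels = 2 × 28 = 56.
Actual frame index = 56853 − 56 = 56797.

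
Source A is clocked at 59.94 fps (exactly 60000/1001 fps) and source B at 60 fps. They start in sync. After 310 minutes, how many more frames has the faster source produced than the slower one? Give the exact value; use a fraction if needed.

310 min = 18600 s.
A emits 60000/1001 × 18600 = 1116000000/1001 frames; B emits 60 × 18600 = 1116000.
Difference = 1116000/1001 frames (≈ 1114.8851); B is ahead of A.

1116000/1001 frames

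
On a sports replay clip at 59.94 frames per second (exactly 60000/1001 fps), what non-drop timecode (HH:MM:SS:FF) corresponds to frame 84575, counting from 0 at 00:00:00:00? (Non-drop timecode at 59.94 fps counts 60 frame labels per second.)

84575 ÷ 60 = 1409 full seconds, remainder 35 frames.
1409 s = 0 h 23 min 29 s.
Timecode: 00:23:29:35.

00:23:29:35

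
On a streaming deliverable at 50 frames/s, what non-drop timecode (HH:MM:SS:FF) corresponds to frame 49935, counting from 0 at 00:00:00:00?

49935 ÷ 50 = 998 full seconds, remainder 35 frames.
998 s = 0 h 16 min 38 s.
Timecode: 00:16:38:35.

00:16:38:35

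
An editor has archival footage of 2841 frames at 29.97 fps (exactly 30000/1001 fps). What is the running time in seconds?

Running time = 2841 / (30000/1001) = 94.7947 s.

94.7947 seconds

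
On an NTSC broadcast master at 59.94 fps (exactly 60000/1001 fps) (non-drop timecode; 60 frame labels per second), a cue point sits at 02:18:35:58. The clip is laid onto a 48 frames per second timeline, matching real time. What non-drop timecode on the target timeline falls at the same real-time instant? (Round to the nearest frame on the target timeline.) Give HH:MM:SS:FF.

02:18:44:14

Source frame index: (2×3600 + 18×60 + 35) × 60 + 58 = 498958.
Real time: 498958 / (60000/1001) = 249728479/30000 s.
Target frame: (249728479/30000) × (48) = 249728479/625 ≈ 399565.566 → 399566.
At 48 labels/s: frame 399566 → 02:18:44:14.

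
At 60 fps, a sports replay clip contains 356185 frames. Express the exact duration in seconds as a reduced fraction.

71237/12 seconds

Running time = 356185 ÷ (60) = 356185 × 1/60 = 71237/12 s.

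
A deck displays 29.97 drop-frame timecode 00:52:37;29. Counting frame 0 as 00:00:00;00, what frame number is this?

94645

As if non-drop at 30 labels/s: (0 × 3600 + 52 × 60 + 37) × 30 + 29 = 94739.
Minute boundaries passed: 52; those not divisible by 10: 52 − 5 = 47; dropped labels = 2 × 47 = 94.
Actual frame index = 94739 − 94 = 94645.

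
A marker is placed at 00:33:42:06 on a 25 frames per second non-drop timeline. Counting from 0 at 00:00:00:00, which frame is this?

Total seconds to the label: (0 × 3600 + 33 × 60 + 42) = 2022.
Frame index = 2022 × 25 + 6 = 50556.

frame 50556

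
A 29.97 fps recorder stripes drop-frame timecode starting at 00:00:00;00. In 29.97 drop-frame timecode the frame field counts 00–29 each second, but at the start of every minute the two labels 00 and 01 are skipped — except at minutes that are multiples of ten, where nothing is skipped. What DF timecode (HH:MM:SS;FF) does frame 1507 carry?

Each 10-minute DF block holds 10 × 60 × 30 − 9 × 2 = 17982 frames. 1507 ÷ 17982 → 0 full blocks, remainder 1507.
Within the partial block the first minute is 1800 frames and each further minute 1798, so 0 further minute boundaries passed. Total skipped labels = 18 × 0 + 2 × 0 = 0.
Non-drop label index = 1507 + 0 = 1507; at 30 labels/s that is 00:00:50:07, i.e. DF 00:00:50;07.

00:00:50;07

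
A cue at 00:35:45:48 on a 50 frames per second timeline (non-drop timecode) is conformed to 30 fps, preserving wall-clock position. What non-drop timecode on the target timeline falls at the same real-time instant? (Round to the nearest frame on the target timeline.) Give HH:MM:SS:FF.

Source frame index: (0×3600 + 35×60 + 45) × 50 + 48 = 107298.
Real time: 107298 / (50) = 53649/25 s.
Target frame: (53649/25) × (30) = 321894/5 ≈ 64378.800 → 64379.
At 30 labels/s: frame 64379 → 00:35:45:29.

00:35:45:29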